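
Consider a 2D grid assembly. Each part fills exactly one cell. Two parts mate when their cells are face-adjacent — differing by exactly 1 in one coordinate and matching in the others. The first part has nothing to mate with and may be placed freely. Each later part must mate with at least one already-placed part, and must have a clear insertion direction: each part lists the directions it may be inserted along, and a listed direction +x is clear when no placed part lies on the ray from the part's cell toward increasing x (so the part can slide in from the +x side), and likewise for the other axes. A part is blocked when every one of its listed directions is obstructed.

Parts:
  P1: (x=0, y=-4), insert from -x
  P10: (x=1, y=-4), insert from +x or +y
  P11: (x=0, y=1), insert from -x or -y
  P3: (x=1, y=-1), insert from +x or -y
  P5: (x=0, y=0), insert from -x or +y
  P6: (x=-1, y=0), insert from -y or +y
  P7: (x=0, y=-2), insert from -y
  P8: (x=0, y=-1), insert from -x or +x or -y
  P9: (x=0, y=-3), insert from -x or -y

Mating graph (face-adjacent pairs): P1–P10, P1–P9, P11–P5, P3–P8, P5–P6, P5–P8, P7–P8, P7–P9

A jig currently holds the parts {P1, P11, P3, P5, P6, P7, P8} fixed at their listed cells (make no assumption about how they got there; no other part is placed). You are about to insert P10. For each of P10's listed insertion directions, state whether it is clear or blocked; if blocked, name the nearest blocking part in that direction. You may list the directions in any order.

+x: clear; +y: blocked by P3

+x: ray from P10(1, -4) has no placed part ⇒ clear
+y: nearest on ray is P3@(1, -1) ⇒ blocked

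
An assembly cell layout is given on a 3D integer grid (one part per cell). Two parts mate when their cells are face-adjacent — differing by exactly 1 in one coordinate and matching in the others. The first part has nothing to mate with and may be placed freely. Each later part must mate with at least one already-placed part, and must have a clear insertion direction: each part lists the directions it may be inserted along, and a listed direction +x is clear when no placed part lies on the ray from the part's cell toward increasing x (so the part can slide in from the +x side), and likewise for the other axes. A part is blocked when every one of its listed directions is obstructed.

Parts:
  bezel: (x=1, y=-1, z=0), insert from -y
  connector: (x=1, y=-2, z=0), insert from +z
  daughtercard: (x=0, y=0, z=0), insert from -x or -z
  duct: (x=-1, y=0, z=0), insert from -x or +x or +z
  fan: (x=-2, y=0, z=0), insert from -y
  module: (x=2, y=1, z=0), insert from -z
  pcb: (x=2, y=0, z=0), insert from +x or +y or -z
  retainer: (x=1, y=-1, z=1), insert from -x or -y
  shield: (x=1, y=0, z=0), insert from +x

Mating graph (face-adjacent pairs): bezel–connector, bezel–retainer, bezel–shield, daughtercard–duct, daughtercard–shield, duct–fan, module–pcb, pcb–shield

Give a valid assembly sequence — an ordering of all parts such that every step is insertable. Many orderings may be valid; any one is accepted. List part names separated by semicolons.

shield; bezel; connector; daughtercard; duct; fan; pcb; module; retainer

1. shield@(1, 0, 0) [+x clear] — {shield}
2. bezel@(1, -1, 0) [-y clear] — {bezel, shield}
3. connector@(1, -2, 0) [+z clear] — {bezel, connector, shield}
4. daughtercard@(0, 0, 0) [-x clear] — {bezel, connector, daughtercard, shield}
5. duct@(-1, 0, 0) [-x clear] — {bezel, connector, daughtercard, duct, shield}
6. fan@(-2, 0, 0) [-y clear] — {bezel, connector, daughtercard, duct, fan, shield}
7. pcb@(2, 0, 0) [+x clear] — {bezel, connector, daughtercard, duct, fan, pcb, shield}
8. module@(2, 1, 0) [-z clear] — {bezel, connector, daughtercard, duct, fan, module, pcb, shield}
9. retainer@(1, -1, 1) [-x clear] — {bezel, connector, daughtercard, duct, fan, module, pcb, retainer, shield}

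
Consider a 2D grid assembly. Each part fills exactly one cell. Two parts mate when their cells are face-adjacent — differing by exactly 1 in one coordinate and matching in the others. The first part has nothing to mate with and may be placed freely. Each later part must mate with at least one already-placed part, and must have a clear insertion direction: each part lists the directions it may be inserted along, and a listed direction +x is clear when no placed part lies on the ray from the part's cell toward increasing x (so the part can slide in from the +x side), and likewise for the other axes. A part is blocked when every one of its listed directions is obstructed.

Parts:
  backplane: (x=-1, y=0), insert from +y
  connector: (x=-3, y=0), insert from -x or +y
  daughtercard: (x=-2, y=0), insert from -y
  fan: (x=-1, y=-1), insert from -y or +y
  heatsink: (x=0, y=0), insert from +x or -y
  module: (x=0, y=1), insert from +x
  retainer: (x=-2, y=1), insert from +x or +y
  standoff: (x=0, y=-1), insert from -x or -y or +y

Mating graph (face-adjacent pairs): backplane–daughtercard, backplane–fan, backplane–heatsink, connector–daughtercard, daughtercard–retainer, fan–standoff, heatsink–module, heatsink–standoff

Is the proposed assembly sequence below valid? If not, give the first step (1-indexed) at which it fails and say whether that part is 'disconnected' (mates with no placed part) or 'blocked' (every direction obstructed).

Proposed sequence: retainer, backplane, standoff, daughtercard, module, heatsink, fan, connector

1. retainer@(-2, 1) [+x clear] — {retainer}
2. backplane@(-1, 0) — no placed neighbour ⇒ disconnected

Invalid at step 2 (disconnected)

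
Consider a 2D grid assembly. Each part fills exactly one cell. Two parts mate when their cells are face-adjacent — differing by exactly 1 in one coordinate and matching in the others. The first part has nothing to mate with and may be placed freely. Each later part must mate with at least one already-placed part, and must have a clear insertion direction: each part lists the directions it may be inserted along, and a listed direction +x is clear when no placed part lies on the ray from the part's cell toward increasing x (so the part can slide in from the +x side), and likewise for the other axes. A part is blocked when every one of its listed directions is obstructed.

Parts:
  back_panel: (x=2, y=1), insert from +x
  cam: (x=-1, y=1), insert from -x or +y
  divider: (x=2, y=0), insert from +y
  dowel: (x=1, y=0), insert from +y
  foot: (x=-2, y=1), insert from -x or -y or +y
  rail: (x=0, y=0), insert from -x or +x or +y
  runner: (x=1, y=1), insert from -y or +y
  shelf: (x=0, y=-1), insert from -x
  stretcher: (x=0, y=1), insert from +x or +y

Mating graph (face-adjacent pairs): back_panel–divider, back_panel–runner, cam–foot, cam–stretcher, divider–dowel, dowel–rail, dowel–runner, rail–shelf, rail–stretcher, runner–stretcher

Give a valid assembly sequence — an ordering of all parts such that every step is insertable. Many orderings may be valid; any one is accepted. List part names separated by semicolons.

stretcher; cam; foot; rail; shelf; dowel; divider; back_panel; runner

1. stretcher@(0, 1) [+x clear] — {stretcher}
2. cam@(-1, 1) [-x clear] — {cam, stretcher}
3. foot@(-2, 1) [-x clear] — {cam, foot, stretcher}
4. rail@(0, 0) [-x clear] — {cam, foot, rail, stretcher}
5. shelf@(0, -1) [-x clear] — {cam, foot, rail, shelf, stretcher}
6. dowel@(1, 0) [+y clear] — {cam, dowel, foot, rail, shelf, stretcher}
7. divider@(2, 0) [+y clear] — {cam, divider, dowel, foot, rail, shelf, stretcher}
8. back_panel@(2, 1) [+x clear] — {back_panel, cam, divider, dowel, foot, rail, shelf, stretcher}
9. runner@(1, 1) [+y clear] — {back_panel, cam, divider, dowel, foot, rail, runner, shelf, stretcher}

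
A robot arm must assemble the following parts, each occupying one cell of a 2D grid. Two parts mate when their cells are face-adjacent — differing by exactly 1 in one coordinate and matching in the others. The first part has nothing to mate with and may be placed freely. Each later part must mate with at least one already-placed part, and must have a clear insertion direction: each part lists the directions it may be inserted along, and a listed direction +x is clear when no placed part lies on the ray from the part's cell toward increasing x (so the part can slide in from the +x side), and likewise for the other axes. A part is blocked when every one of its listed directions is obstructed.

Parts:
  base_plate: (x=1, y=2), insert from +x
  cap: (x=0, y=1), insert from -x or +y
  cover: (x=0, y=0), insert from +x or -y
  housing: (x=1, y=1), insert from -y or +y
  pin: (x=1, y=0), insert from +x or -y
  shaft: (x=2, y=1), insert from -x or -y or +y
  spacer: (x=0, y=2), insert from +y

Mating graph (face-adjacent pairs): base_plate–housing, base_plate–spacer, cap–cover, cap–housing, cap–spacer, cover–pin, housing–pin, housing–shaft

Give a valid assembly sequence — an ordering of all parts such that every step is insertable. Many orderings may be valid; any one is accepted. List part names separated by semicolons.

1. base_plate@(1, 2) [+x clear] — {base_plate}
2. housing@(1, 1) [-y clear] — {base_plate, housing}
3. shaft@(2, 1) [-y clear] — {base_plate, housing, shaft}
4. cap@(0, 1) [-x clear] — {base_plate, cap, housing, shaft}
5. pin@(1, 0) [+x clear] — {base_plate, cap, housing, pin, shaft}
6. cover@(0, 0) [-y clear] — {base_plate, cap, cover, housing, pin, shaft}
7. spacer@(0, 2) [+y clear] — {base_plate, cap, cover, housing, pin, shaft, spacer}

base_plate; housing; shaft; cap; pin; cover; spacer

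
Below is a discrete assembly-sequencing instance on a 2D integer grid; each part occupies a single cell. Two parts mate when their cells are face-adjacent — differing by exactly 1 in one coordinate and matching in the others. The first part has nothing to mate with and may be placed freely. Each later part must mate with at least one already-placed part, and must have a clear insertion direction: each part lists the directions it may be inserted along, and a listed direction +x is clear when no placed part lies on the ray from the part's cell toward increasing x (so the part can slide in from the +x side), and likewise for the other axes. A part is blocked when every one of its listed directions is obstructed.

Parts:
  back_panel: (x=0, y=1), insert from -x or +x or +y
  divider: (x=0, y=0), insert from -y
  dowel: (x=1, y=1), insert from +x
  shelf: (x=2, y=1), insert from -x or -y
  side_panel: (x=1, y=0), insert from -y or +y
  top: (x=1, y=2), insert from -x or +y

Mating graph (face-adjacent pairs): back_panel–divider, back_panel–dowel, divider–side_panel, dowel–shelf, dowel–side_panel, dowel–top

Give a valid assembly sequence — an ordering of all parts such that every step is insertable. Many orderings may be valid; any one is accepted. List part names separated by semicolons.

1. dowel@(1, 1) [+x clear] — {dowel}
2. shelf@(2, 1) [-y clear] — {dowel, shelf}
3. back_panel@(0, 1) [-x clear] — {back_panel, dowel, shelf}
4. top@(1, 2) [-x clear] — {back_panel, dowel, shelf, top}
5. side_panel@(1, 0) [-y clear] — {back_panel, dowel, shelf, side_panel, top}
6. divider@(0, 0) [-y clear] — {back_panel, divider, dowel, shelf, side_panel, top}

dowel; shelf; back_panel; top; side_panel; divider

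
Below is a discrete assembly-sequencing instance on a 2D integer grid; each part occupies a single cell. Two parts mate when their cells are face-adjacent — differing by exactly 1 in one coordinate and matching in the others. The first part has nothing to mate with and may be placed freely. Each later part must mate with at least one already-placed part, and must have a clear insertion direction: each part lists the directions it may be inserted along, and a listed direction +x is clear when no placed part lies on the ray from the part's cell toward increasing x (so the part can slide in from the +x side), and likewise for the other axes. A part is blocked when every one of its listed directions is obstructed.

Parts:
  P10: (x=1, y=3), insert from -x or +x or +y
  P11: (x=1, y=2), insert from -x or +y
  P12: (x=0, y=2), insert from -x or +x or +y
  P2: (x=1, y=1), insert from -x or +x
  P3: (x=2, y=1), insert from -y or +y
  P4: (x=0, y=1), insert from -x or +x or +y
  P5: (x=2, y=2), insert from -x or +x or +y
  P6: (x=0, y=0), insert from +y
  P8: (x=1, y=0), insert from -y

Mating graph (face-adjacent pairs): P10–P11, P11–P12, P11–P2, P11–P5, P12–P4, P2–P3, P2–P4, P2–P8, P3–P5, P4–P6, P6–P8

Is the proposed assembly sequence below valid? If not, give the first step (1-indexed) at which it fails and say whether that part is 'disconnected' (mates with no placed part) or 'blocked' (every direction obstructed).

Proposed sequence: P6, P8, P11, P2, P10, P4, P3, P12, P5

1. P6@(0, 0) [+y clear] — {P6}
2. P8@(1, 0) [-y clear] — {P6, P8}
3. P11@(1, 2) — no placed neighbour ⇒ disconnected

Invalid at step 3 (disconnected)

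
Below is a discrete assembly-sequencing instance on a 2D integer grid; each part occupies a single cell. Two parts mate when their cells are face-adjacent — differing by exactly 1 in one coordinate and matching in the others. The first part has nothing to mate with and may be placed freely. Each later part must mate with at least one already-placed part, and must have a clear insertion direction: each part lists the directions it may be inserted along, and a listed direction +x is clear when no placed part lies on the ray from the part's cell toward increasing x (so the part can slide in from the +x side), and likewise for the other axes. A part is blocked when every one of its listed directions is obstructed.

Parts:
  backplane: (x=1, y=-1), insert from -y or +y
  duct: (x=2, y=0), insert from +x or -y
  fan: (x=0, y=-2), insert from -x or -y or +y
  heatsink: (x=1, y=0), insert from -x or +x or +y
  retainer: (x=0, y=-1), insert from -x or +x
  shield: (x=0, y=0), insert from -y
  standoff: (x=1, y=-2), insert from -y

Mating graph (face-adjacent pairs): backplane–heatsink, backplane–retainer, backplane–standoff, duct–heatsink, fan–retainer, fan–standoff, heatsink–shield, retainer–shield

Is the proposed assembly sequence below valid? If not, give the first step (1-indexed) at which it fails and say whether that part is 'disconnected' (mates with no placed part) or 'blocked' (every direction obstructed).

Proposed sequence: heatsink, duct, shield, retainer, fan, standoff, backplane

1. heatsink@(1, 0) [-x clear] — {heatsink}
2. duct@(2, 0) [+x clear] — {duct, heatsink}
3. shield@(0, 0) [-y clear] — {duct, heatsink, shield}
4. retainer@(0, -1) [-x clear] — {duct, heatsink, retainer, shield}
5. fan@(0, -2) [-x clear] — {duct, fan, heatsink, retainer, shield}
6. standoff@(1, -2) [-y clear] — {duct, fan, heatsink, retainer, shield, standoff}
7. backplane@(1, -1) — -y/+y all obstructed ⇒ blocked

Invalid at step 7 (blocked)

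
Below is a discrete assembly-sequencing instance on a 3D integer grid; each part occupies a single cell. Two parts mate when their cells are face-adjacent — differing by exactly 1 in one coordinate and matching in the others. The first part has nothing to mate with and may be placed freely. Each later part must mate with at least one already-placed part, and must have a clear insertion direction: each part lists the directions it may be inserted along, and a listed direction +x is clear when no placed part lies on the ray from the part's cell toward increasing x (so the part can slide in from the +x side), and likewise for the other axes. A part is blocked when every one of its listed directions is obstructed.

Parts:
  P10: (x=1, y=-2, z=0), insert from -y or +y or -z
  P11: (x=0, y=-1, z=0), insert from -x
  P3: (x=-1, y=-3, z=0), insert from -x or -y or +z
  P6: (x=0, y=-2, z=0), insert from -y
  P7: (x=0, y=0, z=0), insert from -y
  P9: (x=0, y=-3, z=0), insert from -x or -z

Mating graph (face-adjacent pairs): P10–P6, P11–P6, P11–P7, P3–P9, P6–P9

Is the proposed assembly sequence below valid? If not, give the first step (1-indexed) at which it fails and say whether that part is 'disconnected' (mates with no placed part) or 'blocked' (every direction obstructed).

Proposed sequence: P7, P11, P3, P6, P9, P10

Invalid at step 3 (disconnected)

1. P7@(0, 0, 0) [-y clear] — {P7}
2. P11@(0, -1, 0) [-x clear] — {P11, P7}
3. P3@(-1, -3, 0) — no placed neighbour ⇒ disconnected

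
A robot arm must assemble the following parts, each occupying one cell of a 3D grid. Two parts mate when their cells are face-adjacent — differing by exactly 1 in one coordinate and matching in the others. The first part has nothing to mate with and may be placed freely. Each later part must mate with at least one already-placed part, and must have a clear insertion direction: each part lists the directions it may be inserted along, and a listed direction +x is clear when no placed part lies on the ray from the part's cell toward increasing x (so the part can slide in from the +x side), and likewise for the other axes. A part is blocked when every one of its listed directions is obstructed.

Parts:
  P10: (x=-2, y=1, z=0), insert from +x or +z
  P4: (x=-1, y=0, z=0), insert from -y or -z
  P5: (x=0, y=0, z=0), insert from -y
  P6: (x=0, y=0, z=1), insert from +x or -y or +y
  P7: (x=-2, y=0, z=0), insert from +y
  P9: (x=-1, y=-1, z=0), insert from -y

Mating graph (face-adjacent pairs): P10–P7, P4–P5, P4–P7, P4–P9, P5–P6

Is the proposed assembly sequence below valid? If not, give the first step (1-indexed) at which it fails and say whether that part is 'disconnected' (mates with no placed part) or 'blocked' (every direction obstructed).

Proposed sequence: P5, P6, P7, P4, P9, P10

Invalid at step 3 (disconnected)

1. P5@(0, 0, 0) [-y clear] — {P5}
2. P6@(0, 0, 1) [+x clear] — {P5, P6}
3. P7@(-2, 0, 0) — no placed neighbour ⇒ disconnected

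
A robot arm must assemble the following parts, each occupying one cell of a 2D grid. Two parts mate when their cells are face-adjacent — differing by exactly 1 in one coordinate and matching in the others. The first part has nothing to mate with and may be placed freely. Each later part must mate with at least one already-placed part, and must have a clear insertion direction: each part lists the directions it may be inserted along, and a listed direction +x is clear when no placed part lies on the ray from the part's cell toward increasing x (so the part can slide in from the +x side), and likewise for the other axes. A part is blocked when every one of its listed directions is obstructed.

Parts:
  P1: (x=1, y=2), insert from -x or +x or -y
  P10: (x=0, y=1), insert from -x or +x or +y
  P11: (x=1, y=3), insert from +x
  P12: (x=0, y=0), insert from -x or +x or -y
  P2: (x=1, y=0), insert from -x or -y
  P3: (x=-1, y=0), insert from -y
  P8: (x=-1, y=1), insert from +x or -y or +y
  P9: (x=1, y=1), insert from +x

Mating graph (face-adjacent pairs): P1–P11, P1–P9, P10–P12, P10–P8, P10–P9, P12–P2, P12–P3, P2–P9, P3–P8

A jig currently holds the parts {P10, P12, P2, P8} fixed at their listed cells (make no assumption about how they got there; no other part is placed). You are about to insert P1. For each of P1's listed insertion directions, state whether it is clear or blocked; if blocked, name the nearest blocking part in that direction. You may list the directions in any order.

+x: clear; -x: clear; -y: blocked by P2

-x: ray from P1(1, 2) has no placed part ⇒ clear
+x: ray from P1(1, 2) has no placed part ⇒ clear
-y: nearest on ray is P2@(1, 0) ⇒ blocked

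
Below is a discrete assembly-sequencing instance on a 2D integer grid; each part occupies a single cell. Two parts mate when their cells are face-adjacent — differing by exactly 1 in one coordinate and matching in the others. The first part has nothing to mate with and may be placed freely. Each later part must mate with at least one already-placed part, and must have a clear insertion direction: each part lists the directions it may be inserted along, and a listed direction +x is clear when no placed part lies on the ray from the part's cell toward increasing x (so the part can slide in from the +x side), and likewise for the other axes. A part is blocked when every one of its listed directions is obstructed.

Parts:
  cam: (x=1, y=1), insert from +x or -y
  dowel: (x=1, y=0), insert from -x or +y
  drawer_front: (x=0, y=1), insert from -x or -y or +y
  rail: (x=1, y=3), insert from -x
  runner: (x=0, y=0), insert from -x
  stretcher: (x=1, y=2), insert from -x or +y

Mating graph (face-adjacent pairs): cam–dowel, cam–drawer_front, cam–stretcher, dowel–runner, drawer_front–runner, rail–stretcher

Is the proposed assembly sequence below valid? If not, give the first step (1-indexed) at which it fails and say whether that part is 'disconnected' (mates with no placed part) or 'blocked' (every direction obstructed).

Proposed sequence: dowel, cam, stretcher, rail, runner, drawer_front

1. dowel@(1, 0) [-x clear] — {dowel}
2. cam@(1, 1) [+x clear] — {cam, dowel}
3. stretcher@(1, 2) [-x clear] — {cam, dowel, stretcher}
4. rail@(1, 3) [-x clear] — {cam, dowel, rail, stretcher}
5. runner@(0, 0) [-x clear] — {cam, dowel, rail, runner, stretcher}
6. drawer_front@(0, 1) [-x clear] — {cam, dowel, drawer_front, rail, runner, stretcher}

Valid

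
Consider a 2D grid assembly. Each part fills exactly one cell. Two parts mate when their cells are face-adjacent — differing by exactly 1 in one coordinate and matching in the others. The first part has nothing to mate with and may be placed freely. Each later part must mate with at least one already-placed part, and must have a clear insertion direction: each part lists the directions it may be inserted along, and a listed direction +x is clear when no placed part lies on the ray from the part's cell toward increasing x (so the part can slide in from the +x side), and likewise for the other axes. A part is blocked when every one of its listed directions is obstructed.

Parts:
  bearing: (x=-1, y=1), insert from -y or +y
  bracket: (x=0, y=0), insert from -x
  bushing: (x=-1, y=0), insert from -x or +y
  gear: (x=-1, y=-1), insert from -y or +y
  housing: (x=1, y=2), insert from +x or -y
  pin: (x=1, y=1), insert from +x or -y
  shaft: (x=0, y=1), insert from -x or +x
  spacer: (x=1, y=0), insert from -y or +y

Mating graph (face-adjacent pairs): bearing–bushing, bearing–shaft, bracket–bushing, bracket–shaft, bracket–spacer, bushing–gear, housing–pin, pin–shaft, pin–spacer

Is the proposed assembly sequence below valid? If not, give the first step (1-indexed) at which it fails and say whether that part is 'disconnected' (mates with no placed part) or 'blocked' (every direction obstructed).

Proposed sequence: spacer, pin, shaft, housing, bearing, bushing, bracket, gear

1. spacer@(1, 0) [-y clear] — {spacer}
2. pin@(1, 1) [+x clear] — {pin, spacer}
3. shaft@(0, 1) [-x clear] — {pin, shaft, spacer}
4. housing@(1, 2) [+x clear] — {housing, pin, shaft, spacer}
5. bearing@(-1, 1) [-y clear] — {bearing, housing, pin, shaft, spacer}
6. bushing@(-1, 0) [-x clear] — {bearing, bushing, housing, pin, shaft, spacer}
7. bracket@(0, 0) — -x all obstructed ⇒ blocked

Invalid at step 7 (blocked)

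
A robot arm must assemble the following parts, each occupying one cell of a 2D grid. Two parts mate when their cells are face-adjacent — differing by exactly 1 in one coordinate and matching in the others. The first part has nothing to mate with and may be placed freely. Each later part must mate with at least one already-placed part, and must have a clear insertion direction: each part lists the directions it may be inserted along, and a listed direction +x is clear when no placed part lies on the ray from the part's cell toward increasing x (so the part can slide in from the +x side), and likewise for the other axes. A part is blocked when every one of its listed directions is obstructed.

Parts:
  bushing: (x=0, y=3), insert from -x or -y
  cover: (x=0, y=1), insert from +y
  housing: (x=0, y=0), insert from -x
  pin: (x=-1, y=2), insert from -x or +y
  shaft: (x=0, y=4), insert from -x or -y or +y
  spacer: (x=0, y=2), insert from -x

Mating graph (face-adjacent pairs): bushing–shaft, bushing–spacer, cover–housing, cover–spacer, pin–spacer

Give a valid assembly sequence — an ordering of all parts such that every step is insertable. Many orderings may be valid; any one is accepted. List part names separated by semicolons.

housing; cover; spacer; bushing; shaft; pin

1. housing@(0, 0) [-x clear] — {housing}
2. cover@(0, 1) [+y clear] — {cover, housing}
3. spacer@(0, 2) [-x clear] — {cover, housing, spacer}
4. bushing@(0, 3) [-x clear] — {bushing, cover, housing, spacer}
5. shaft@(0, 4) [-x clear] — {bushing, cover, housing, shaft, spacer}
6. pin@(-1, 2) [-x clear] — {bushing, cover, housing, pin, shaft, spacer}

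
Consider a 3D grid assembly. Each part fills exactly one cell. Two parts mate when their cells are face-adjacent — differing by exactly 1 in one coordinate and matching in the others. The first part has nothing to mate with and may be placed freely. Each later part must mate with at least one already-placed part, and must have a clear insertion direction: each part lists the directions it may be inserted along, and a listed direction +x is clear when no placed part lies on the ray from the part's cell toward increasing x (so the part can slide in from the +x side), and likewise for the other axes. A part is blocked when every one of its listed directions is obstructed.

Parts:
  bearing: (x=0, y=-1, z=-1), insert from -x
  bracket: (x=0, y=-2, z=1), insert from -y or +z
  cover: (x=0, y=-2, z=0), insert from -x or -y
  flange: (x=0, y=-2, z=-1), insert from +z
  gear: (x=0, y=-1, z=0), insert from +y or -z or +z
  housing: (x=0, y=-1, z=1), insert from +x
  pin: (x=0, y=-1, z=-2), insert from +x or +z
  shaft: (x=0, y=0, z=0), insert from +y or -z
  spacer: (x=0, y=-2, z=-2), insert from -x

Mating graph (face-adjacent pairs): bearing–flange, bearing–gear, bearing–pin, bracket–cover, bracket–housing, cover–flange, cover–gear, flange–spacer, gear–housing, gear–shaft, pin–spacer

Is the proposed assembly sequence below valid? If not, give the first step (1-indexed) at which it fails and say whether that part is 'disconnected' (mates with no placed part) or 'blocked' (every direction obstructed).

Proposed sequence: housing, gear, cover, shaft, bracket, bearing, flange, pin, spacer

1. housing@(0, -1, 1) [+x clear] — {housing}
2. gear@(0, -1, 0) [+y clear] — {gear, housing}
3. cover@(0, -2, 0) [-x clear] — {cover, gear, housing}
4. shaft@(0, 0, 0) [+y clear] — {cover, gear, housing, shaft}
5. bracket@(0, -2, 1) [-y clear] — {bracket, cover, gear, housing, shaft}
6. bearing@(0, -1, -1) [-x clear] — {bearing, bracket, cover, gear, housing, shaft}
7. flange@(0, -2, -1) — +z all obstructed ⇒ blocked

Invalid at step 7 (blocked)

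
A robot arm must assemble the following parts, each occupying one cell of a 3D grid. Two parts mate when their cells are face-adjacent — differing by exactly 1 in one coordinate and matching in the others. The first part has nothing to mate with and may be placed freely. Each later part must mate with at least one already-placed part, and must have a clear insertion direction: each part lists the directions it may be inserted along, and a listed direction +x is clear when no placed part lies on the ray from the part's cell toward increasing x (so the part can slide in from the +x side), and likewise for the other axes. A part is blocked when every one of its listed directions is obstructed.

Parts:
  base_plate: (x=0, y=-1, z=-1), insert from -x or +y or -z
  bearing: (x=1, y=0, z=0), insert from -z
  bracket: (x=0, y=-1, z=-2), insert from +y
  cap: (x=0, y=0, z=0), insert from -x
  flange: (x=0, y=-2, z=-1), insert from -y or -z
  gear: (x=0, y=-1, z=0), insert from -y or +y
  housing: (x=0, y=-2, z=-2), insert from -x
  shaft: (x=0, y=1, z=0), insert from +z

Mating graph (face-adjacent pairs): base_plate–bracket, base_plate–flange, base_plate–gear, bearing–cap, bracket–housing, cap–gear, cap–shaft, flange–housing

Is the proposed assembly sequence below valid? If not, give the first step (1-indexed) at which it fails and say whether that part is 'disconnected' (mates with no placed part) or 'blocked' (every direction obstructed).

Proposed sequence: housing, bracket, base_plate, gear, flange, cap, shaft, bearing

Valid

1. housing@(0, -2, -2) [-x clear] — {housing}
2. bracket@(0, -1, -2) [+y clear] — {bracket, housing}
3. base_plate@(0, -1, -1) [-x clear] — {base_plate, bracket, housing}
4. gear@(0, -1, 0) [-y clear] — {base_plate, bracket, gear, housing}
5. flange@(0, -2, -1) [-y clear] — {base_plate, bracket, flange, gear, housing}
6. cap@(0, 0, 0) [-x clear] — {base_plate, bracket, cap, flange, gear, housing}
7. shaft@(0, 1, 0) [+z clear] — {base_plate, bracket, cap, flange, gear, housing, shaft}
8. bearing@(1, 0, 0) [-z clear] — {base_plate, bearing, bracket, cap, flange, gear, housing, shaft}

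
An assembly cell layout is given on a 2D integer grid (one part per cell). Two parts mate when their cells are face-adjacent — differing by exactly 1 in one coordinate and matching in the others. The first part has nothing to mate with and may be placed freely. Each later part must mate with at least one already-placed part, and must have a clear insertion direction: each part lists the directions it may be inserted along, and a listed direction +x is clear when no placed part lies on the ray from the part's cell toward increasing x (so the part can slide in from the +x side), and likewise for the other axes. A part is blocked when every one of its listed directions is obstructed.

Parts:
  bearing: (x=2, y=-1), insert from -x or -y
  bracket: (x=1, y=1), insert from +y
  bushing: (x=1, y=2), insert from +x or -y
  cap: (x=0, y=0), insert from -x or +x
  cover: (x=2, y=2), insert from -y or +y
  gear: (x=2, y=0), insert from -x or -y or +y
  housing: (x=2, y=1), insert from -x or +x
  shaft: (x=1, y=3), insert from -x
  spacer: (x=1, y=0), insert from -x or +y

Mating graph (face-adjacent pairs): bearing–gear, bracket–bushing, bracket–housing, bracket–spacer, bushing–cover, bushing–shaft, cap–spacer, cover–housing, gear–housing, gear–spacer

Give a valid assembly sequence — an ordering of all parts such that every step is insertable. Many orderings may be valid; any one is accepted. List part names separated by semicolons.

1. housing@(2, 1) [-x clear] — {housing}
2. bracket@(1, 1) [+y clear] — {bracket, housing}
3. spacer@(1, 0) [-x clear] — {bracket, housing, spacer}
4. bushing@(1, 2) [+x clear] — {bracket, bushing, housing, spacer}
5. cover@(2, 2) [+y clear] — {bracket, bushing, cover, housing, spacer}
6. shaft@(1, 3) [-x clear] — {bracket, bushing, cover, housing, shaft, spacer}
7. gear@(2, 0) [-y clear] — {bracket, bushing, cover, gear, housing, shaft, spacer}
8. cap@(0, 0) [-x clear] — {bracket, bushing, cap, cover, gear, housing, shaft, spacer}
9. bearing@(2, -1) [-x clear] — {bearing, bracket, bushing, cap, cover, gear, housing, shaft, spacer}

housing; bracket; spacer; bushing; cover; shaft; gear; cap; bearing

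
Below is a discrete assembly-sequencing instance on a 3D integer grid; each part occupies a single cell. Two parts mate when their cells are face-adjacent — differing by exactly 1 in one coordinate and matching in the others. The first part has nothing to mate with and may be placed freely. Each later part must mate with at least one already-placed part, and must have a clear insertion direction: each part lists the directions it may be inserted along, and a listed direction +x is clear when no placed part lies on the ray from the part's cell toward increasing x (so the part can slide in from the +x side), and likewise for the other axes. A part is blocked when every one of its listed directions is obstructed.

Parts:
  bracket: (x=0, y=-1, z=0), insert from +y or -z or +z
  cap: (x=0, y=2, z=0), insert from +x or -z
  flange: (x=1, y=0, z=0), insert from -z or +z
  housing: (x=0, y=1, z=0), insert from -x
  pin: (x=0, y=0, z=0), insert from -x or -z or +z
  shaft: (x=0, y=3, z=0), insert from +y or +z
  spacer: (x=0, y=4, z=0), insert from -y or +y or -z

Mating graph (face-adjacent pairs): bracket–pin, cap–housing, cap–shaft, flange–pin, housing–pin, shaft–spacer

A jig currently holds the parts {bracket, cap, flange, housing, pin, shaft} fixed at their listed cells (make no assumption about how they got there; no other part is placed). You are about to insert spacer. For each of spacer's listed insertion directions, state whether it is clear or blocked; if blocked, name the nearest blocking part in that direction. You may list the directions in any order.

-y: nearest on ray is shaft@(0, 3, 0) ⇒ blocked
+y: ray from spacer(0, 4, 0) has no placed part ⇒ clear
-z: ray from spacer(0, 4, 0) has no placed part ⇒ clear

+y: clear; -y: blocked by shaft; -z: clear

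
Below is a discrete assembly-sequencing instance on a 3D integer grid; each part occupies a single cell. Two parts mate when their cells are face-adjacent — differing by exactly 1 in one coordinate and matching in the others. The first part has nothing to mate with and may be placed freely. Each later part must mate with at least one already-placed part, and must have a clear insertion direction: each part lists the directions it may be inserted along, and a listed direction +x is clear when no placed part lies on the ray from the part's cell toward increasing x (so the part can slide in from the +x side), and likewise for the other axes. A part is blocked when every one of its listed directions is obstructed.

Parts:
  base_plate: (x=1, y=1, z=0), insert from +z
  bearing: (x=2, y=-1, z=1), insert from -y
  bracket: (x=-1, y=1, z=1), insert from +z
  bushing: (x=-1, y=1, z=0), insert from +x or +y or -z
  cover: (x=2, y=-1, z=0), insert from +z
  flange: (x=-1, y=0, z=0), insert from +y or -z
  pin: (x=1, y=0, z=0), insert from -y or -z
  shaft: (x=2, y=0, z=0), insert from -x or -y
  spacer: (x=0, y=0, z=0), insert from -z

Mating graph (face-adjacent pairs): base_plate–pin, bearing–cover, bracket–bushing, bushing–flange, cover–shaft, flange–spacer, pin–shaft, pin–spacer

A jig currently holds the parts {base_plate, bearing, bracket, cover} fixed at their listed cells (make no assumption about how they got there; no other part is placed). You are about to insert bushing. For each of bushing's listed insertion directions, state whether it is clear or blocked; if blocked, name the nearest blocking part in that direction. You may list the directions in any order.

+x: nearest on ray is base_plate@(1, 1, 0) ⇒ blocked
+y: ray from bushing(-1, 1, 0) has no placed part ⇒ clear
-z: ray from bushing(-1, 1, 0) has no placed part ⇒ clear

+x: blocked by base_plate; +y: clear; -z: clear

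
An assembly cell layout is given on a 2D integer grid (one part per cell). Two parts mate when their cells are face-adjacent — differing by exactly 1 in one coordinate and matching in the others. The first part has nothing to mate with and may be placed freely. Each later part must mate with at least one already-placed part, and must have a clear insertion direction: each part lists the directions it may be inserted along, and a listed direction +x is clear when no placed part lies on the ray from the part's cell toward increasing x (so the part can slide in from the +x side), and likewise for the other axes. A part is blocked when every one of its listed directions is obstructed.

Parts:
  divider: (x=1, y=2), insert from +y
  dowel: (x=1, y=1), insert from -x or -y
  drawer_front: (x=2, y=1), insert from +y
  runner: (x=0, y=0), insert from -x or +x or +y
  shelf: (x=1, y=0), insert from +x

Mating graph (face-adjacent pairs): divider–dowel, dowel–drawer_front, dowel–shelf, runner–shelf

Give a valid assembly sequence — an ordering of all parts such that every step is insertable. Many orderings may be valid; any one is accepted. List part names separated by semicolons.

runner; shelf; dowel; drawer_front; divider

1. runner@(0, 0) [-x clear] — {runner}
2. shelf@(1, 0) [+x clear] — {runner, shelf}
3. dowel@(1, 1) [-x clear] — {dowel, runner, shelf}
4. drawer_front@(2, 1) [+y clear] — {dowel, drawer_front, runner, shelf}
5. divider@(1, 2) [+y clear] — {divider, dowel, drawer_front, runner, shelf}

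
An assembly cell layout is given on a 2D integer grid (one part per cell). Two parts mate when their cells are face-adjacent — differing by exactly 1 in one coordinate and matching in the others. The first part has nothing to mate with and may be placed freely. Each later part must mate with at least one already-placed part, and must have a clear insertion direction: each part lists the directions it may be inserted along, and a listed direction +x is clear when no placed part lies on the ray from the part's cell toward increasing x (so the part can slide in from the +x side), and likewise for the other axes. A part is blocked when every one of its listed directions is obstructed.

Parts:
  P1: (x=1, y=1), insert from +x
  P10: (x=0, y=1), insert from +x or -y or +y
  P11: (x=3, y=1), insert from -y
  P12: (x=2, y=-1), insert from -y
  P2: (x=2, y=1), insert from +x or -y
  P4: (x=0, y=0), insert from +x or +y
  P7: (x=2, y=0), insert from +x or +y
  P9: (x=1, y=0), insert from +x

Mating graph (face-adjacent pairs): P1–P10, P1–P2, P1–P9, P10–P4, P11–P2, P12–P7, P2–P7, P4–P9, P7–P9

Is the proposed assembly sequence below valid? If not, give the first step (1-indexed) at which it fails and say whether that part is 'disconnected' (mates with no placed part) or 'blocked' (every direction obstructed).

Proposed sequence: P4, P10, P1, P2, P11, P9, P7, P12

Valid

1. P4@(0, 0) [+x clear] — {P4}
2. P10@(0, 1) [+x clear] — {P10, P4}
3. P1@(1, 1) [+x clear] — {P1, P10, P4}
4. P2@(2, 1) [+x clear] — {P1, P10, P2, P4}
5. P11@(3, 1) [-y clear] — {P1, P10, P11, P2, P4}
6. P9@(1, 0) [+x clear] — {P1, P10, P11, P2, P4, P9}
7. P7@(2, 0) [+x clear] — {P1, P10, P11, P2, P4, P7, P9}
8. P12@(2, -1) [-y clear] — {P1, P10, P11, P12, P2, P4, P7, P9}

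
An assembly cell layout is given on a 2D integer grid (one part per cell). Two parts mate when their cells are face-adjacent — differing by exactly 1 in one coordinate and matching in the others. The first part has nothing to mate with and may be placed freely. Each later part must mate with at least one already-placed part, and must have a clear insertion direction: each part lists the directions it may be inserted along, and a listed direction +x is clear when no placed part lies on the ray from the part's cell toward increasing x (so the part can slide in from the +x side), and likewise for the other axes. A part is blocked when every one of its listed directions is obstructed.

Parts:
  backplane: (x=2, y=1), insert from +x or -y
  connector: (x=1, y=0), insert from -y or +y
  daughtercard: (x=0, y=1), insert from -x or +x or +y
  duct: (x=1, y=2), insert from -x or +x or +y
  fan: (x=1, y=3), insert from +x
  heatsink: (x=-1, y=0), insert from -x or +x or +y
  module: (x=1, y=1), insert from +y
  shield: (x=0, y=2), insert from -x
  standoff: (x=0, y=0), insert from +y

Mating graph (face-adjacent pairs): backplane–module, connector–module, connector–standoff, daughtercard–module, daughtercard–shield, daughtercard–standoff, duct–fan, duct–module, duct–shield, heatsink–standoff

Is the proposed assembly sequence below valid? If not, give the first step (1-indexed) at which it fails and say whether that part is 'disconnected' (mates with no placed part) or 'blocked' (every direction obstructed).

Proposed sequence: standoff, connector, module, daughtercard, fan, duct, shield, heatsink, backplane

1. standoff@(0, 0) [+y clear] — {standoff}
2. connector@(1, 0) [-y clear] — {connector, standoff}
3. module@(1, 1) [+y clear] — {connector, module, standoff}
4. daughtercard@(0, 1) [-x clear] — {connector, daughtercard, module, standoff}
5. fan@(1, 3) — no placed neighbour ⇒ disconnected

Invalid at step 5 (disconnected)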